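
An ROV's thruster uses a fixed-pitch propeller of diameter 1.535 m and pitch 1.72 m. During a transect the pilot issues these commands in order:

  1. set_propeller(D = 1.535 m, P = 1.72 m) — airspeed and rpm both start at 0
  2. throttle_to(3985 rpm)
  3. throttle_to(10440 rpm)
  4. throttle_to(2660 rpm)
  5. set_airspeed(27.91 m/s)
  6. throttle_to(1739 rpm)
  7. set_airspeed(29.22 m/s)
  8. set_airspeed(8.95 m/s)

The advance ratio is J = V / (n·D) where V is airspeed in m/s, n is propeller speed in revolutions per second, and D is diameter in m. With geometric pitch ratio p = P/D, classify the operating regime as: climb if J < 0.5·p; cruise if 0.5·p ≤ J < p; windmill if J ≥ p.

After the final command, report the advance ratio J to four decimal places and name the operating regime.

J = 0.2012, regime = climb

set_propeller: D = 1.535 m, P = 1.72 m (p = P/D = 1.120521); state ← (V=0, rpm=0)
throttle_to(3985): rpm ← 3985
throttle_to(10440): rpm ← 10440
throttle_to(2660): rpm ← 2660
set_airspeed(27.91): V ← 27.91 m/s
throttle_to(1739): rpm ← 1739
set_airspeed(29.22): V ← 29.22 m/s
set_airspeed(8.95): V ← 8.95 m/s
final state: V = 8.95 m/s, rpm = 1739 → n = rpm/60 = 28.983333 rev/s
J = V / (n·D) = 8.95 / (28.983333 × 1.535) = 0.201171
regime bands: climb J<0.5603 | cruise [0.5603, 1.1205) | windmill J≥1.1205
J = 0.2012 → climb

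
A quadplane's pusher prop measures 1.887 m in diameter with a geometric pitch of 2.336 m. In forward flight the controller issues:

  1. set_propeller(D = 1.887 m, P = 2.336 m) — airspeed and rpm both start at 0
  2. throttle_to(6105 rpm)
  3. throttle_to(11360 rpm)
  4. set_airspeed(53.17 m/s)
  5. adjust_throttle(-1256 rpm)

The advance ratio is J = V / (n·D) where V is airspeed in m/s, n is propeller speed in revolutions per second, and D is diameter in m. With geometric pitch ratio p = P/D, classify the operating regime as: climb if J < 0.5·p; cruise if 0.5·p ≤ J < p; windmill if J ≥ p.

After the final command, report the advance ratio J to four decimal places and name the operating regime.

set_propeller: D = 1.887 m, P = 2.336 m (p = P/D = 1.237944); state ← (V=0, rpm=0)
throttle_to(6105): rpm ← 6105
throttle_to(11360): rpm ← 11360
set_airspeed(53.17): V ← 53.17 m/s
adjust_throttle(-1256): rpm ← 11360 -1256 = 10104
final state: V = 53.17 m/s, rpm = 10104 → n = rpm/60 = 168.400000 rev/s
J = V / (n·D) = 53.17 / (168.400000 × 1.887) = 0.167322
regime bands: climb J<0.6190 | cruise [0.6190, 1.2379) | windmill J≥1.2379
J = 0.1673 → climb

J = 0.1673, regime = climb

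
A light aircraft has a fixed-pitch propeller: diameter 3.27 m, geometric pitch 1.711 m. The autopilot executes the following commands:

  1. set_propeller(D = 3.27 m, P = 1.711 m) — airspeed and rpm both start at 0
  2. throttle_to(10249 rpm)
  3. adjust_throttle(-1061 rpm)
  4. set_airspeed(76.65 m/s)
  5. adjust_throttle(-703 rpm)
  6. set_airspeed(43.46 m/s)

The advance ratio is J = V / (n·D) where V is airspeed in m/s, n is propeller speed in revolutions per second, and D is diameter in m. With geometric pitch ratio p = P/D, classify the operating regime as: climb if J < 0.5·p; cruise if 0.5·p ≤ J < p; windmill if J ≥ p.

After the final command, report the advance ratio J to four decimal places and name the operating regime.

J = 0.0940, regime = climb

set_propeller: D = 3.27 m, P = 1.711 m (p = P/D = 0.523242); state ← (V=0, rpm=0)
throttle_to(10249): rpm ← 10249
adjust_throttle(-1061): rpm ← 10249 -1061 = 9188
set_airspeed(76.65): V ← 76.65 m/s
adjust_throttle(-703): rpm ← 9188 -703 = 8485
set_airspeed(43.46): V ← 43.46 m/s
final state: V = 43.46 m/s, rpm = 8485 → n = rpm/60 = 141.416667 rev/s
J = V / (n·D) = 43.46 / (141.416667 × 3.27) = 0.093981
regime bands: climb J<0.2616 | cruise [0.2616, 0.5232) | windmill J≥0.5232
J = 0.0940 → climb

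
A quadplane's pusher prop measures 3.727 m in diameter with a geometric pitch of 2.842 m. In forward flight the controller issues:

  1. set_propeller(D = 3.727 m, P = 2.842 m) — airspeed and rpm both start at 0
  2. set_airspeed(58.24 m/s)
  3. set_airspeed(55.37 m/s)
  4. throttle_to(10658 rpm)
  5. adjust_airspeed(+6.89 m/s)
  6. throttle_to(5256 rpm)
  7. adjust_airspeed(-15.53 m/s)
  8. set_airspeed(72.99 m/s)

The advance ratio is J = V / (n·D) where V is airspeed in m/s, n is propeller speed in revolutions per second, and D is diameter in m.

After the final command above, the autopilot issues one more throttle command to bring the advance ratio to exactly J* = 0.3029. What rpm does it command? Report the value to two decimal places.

set_propeller: D = 3.727 m, P = 2.842 m (p = P/D = 0.762544); state ← (V=0, rpm=0)
set_airspeed(58.24): V ← 58.24 m/s
set_airspeed(55.37): V ← 55.37 m/s
throttle_to(10658): rpm ← 10658
adjust_airspeed(+6.89): V ← 55.37 +6.89 = 62.26 m/s
throttle_to(5256): rpm ← 5256
adjust_airspeed(-15.53): V ← 62.26 -15.53 = 46.73 m/s
set_airspeed(72.99): V ← 72.99 m/s
final state: V = 72.99 m/s, rpm = 5256 → n = rpm/60 = 87.600000 rev/s
target J* = 0.3029; solve J* = V/(n·D) for n: n = V/(J*·D) = 72.99/(0.3029 × 3.727) = 64.655384 rev/s
rpm = 60·n = 3879.323059

rpm = 3879.32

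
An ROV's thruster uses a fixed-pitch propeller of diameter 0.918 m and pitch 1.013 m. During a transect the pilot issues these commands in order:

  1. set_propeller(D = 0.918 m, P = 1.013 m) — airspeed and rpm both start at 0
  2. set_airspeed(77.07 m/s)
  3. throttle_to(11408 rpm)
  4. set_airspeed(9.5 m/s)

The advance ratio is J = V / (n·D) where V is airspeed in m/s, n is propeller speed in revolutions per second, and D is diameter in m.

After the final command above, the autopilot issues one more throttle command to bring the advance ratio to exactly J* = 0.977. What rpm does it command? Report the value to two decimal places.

set_propeller: D = 0.918 m, P = 1.013 m (p = P/D = 1.103486); state ← (V=0, rpm=0)
set_airspeed(77.07): V ← 77.07 m/s
throttle_to(11408): rpm ← 11408
set_airspeed(9.5): V ← 9.5 m/s
final state: V = 9.5 m/s, rpm = 11408 → n = rpm/60 = 190.133333 rev/s
target J* = 0.977; solve J* = V/(n·D) for n: n = V/(J*·D) = 9.5/(0.977 × 0.918) = 10.592205 rev/s
rpm = 60·n = 635.532275

rpm = 635.53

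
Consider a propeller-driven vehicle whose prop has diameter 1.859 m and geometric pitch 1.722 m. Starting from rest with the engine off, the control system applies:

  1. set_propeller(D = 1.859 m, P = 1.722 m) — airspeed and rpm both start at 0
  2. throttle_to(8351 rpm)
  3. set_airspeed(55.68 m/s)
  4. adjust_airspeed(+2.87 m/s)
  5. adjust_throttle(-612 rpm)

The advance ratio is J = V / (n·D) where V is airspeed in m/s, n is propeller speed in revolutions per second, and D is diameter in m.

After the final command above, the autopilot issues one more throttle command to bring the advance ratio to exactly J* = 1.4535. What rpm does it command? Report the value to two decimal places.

rpm = 1300.12

set_propeller: D = 1.859 m, P = 1.722 m (p = P/D = 0.926304); state ← (V=0, rpm=0)
throttle_to(8351): rpm ← 8351
set_airspeed(55.68): V ← 55.68 m/s
adjust_airspeed(+2.87): V ← 55.68 +2.87 = 58.55 m/s
adjust_throttle(-612): rpm ← 8351 -612 = 7739
final state: V = 58.55 m/s, rpm = 7739 → n = rpm/60 = 128.983333 rev/s
target J* = 1.4535; solve J* = V/(n·D) for n: n = V/(J*·D) = 58.55/(1.4535 × 1.859) = 21.668681 rev/s
rpm = 60·n = 1300.120852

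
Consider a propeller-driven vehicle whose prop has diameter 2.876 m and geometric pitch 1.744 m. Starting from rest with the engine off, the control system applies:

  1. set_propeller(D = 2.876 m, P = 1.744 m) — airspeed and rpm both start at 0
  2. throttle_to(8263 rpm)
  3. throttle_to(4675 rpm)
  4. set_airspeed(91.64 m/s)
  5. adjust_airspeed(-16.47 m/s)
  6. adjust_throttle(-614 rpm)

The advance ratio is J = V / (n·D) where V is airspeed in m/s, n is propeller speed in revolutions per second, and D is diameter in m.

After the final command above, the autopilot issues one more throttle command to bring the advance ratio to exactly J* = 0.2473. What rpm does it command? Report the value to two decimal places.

rpm = 6341.37

set_propeller: D = 2.876 m, P = 1.744 m (p = P/D = 0.606398); state ← (V=0, rpm=0)
throttle_to(8263): rpm ← 8263
throttle_to(4675): rpm ← 4675
set_airspeed(91.64): V ← 91.64 m/s
adjust_airspeed(-16.47): V ← 91.64 -16.47 = 75.17 m/s
adjust_throttle(-614): rpm ← 4675 -614 = 4061
final state: V = 75.17 m/s, rpm = 4061 → n = rpm/60 = 67.683333 rev/s
target J* = 0.2473; solve J* = V/(n·D) for n: n = V/(J*·D) = 75.17/(0.2473 × 2.876) = 105.689429 rev/s
rpm = 60·n = 6341.365749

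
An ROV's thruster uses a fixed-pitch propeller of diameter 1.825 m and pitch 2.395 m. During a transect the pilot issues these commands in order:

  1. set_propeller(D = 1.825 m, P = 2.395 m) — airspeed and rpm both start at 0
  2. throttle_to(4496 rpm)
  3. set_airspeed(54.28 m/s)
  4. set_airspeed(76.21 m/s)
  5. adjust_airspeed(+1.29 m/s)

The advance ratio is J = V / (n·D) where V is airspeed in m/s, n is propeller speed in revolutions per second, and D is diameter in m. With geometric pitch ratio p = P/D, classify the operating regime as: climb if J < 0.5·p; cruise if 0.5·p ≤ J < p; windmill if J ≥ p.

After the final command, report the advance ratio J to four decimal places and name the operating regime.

J = 0.5667, regime = climb

set_propeller: D = 1.825 m, P = 2.395 m (p = P/D = 1.312329); state ← (V=0, rpm=0)
throttle_to(4496): rpm ← 4496
set_airspeed(54.28): V ← 54.28 m/s
set_airspeed(76.21): V ← 76.21 m/s
adjust_airspeed(+1.29): V ← 76.21 +1.29 = 77.5 m/s
final state: V = 77.5 m/s, rpm = 4496 → n = rpm/60 = 74.933333 rev/s
J = V / (n·D) = 77.5 / (74.933333 × 1.825) = 0.566714
regime bands: climb J<0.6562 | cruise [0.6562, 1.3123) | windmill J≥1.3123
J = 0.5667 → climb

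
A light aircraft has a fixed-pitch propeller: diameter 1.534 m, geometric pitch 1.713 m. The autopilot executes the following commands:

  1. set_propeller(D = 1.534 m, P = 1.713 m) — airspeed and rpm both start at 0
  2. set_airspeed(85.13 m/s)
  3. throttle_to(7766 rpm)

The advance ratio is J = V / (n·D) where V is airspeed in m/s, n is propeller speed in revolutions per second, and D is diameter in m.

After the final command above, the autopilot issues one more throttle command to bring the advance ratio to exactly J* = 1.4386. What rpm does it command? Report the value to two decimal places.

set_propeller: D = 1.534 m, P = 1.713 m (p = P/D = 1.116688); state ← (V=0, rpm=0)
set_airspeed(85.13): V ← 85.13 m/s
throttle_to(7766): rpm ← 7766
final state: V = 85.13 m/s, rpm = 7766 → n = rpm/60 = 129.433333 rev/s
target J* = 1.4386; solve J* = V/(n·D) for n: n = V/(J*·D) = 85.13/(1.4386 × 1.534) = 38.576002 rev/s
rpm = 60·n = 2314.560132

rpm = 2314.56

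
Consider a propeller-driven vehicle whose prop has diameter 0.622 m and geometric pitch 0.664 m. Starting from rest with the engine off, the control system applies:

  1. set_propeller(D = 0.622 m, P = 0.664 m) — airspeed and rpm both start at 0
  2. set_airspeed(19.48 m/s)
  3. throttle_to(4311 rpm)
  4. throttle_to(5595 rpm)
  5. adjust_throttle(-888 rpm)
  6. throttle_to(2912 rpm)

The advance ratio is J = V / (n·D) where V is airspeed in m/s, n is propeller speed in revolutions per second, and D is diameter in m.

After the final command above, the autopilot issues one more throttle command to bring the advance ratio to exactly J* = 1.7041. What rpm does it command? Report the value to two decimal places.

set_propeller: D = 0.622 m, P = 0.664 m (p = P/D = 1.067524); state ← (V=0, rpm=0)
set_airspeed(19.48): V ← 19.48 m/s
throttle_to(4311): rpm ← 4311
throttle_to(5595): rpm ← 5595
adjust_throttle(-888): rpm ← 5595 -888 = 4707
throttle_to(2912): rpm ← 2912
final state: V = 19.48 m/s, rpm = 2912 → n = rpm/60 = 48.533333 rev/s
target J* = 1.7041; solve J* = V/(n·D) for n: n = V/(J*·D) = 19.48/(1.7041 × 0.622) = 18.378222 rev/s
rpm = 60·n = 1102.693315

rpm = 1102.69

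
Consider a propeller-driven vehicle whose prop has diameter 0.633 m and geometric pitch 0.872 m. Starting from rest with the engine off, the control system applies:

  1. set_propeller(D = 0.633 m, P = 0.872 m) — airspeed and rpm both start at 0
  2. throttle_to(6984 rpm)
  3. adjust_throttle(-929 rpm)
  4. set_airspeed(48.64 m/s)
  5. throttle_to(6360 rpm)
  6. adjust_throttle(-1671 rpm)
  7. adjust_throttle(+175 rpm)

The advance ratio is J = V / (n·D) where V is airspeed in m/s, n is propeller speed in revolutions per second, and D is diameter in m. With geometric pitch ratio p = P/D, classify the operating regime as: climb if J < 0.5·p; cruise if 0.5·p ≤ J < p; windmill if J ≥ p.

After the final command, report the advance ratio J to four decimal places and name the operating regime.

J = 0.9479, regime = cruise

set_propeller: D = 0.633 m, P = 0.872 m (p = P/D = 1.377567); state ← (V=0, rpm=0)
throttle_to(6984): rpm ← 6984
adjust_throttle(-929): rpm ← 6984 -929 = 6055
set_airspeed(48.64): V ← 48.64 m/s
throttle_to(6360): rpm ← 6360
adjust_throttle(-1671): rpm ← 6360 -1671 = 4689
adjust_throttle(+175): rpm ← 4689 +175 = 4864
final state: V = 48.64 m/s, rpm = 4864 → n = rpm/60 = 81.066667 rev/s
J = V / (n·D) = 48.64 / (81.066667 × 0.633) = 0.947867
regime bands: climb J<0.6888 | cruise [0.6888, 1.3776) | windmill J≥1.3776
J = 0.9479 → cruise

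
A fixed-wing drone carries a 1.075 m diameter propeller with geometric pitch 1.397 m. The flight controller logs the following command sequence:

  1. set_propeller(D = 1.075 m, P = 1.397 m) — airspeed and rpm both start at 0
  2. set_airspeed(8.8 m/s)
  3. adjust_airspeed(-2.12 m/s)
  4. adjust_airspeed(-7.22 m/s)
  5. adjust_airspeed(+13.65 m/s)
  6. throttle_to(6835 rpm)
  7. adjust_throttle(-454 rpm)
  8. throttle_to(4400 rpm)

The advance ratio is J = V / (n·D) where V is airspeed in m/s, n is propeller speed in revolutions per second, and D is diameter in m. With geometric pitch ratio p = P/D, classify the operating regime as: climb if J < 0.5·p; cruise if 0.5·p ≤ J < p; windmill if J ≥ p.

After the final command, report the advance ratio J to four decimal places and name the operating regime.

set_propeller: D = 1.075 m, P = 1.397 m (p = P/D = 1.299535); state ← (V=0, rpm=0)
set_airspeed(8.8): V ← 8.8 m/s
adjust_airspeed(-2.12): V ← 8.8 -2.12 = 6.68 m/s
adjust_airspeed(-7.22): V ← 6.68 -7.22 = -0.54 m/s
adjust_airspeed(+13.65): V ← -0.54 +13.65 = 13.11 m/s
throttle_to(6835): rpm ← 6835
adjust_throttle(-454): rpm ← 6835 -454 = 6381
throttle_to(4400): rpm ← 4400
final state: V = 13.11 m/s, rpm = 4400 → n = rpm/60 = 73.333333 rev/s
J = V / (n·D) = 13.11 / (73.333333 × 1.075) = 0.166300
regime bands: climb J<0.6498 | cruise [0.6498, 1.2995) | windmill J≥1.2995
J = 0.1663 → climb

J = 0.1663, regime = climb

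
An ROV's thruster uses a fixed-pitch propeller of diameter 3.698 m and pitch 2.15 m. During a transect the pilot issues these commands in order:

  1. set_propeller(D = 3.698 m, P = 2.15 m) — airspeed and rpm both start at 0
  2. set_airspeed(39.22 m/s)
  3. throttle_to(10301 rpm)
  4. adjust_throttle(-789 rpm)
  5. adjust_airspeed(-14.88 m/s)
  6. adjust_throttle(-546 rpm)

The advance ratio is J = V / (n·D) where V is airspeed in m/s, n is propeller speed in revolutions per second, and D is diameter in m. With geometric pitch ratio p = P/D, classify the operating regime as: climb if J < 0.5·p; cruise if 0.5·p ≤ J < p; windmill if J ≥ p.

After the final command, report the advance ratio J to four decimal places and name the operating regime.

set_propeller: D = 3.698 m, P = 2.15 m (p = P/D = 0.581395); state ← (V=0, rpm=0)
set_airspeed(39.22): V ← 39.22 m/s
throttle_to(10301): rpm ← 10301
adjust_throttle(-789): rpm ← 10301 -789 = 9512
adjust_airspeed(-14.88): V ← 39.22 -14.88 = 24.34 m/s
adjust_throttle(-546): rpm ← 9512 -546 = 8966
final state: V = 24.34 m/s, rpm = 8966 → n = rpm/60 = 149.433333 rev/s
J = V / (n·D) = 24.34 / (149.433333 × 3.698) = 0.044046
regime bands: climb J<0.2907 | cruise [0.2907, 0.5814) | windmill J≥0.5814
J = 0.0440 → climb

J = 0.0440, regime = climb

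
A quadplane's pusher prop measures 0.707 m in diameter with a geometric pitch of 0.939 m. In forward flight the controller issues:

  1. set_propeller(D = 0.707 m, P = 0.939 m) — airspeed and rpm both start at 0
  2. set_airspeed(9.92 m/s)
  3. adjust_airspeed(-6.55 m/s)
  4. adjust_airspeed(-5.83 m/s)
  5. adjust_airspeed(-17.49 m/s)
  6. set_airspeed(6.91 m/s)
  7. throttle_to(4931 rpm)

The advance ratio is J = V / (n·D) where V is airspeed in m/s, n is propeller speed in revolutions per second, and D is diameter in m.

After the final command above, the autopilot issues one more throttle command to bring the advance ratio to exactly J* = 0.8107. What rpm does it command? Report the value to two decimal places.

set_propeller: D = 0.707 m, P = 0.939 m (p = P/D = 1.328147); state ← (V=0, rpm=0)
set_airspeed(9.92): V ← 9.92 m/s
adjust_airspeed(-6.55): V ← 9.92 -6.55 = 3.37 m/s
adjust_airspeed(-5.83): V ← 3.37 -5.83 = -2.46 m/s
adjust_airspeed(-17.49): V ← -2.46 -17.49 = -19.95 m/s
set_airspeed(6.91): V ← 6.91 m/s
throttle_to(4931): rpm ← 4931
final state: V = 6.91 m/s, rpm = 4931 → n = rpm/60 = 82.183333 rev/s
target J* = 0.8107; solve J* = V/(n·D) for n: n = V/(J*·D) = 6.91/(0.8107 × 0.707) = 12.055867 rev/s
rpm = 60·n = 723.352041

rpm = 723.35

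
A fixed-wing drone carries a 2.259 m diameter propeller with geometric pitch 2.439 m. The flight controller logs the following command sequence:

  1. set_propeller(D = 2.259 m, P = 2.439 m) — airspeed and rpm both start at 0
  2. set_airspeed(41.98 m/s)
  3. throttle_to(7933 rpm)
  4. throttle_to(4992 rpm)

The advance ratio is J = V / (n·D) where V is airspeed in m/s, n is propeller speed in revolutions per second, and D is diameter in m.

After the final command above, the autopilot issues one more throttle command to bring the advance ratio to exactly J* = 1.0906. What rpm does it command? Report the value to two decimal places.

set_propeller: D = 2.259 m, P = 2.439 m (p = P/D = 1.079681); state ← (V=0, rpm=0)
set_airspeed(41.98): V ← 41.98 m/s
throttle_to(7933): rpm ← 7933
throttle_to(4992): rpm ← 4992
final state: V = 41.98 m/s, rpm = 4992 → n = rpm/60 = 83.200000 rev/s
target J* = 1.0906; solve J* = V/(n·D) for n: n = V/(J*·D) = 41.98/(1.0906 × 2.259) = 17.039652 rev/s
rpm = 60·n = 1022.379094

rpm = 1022.38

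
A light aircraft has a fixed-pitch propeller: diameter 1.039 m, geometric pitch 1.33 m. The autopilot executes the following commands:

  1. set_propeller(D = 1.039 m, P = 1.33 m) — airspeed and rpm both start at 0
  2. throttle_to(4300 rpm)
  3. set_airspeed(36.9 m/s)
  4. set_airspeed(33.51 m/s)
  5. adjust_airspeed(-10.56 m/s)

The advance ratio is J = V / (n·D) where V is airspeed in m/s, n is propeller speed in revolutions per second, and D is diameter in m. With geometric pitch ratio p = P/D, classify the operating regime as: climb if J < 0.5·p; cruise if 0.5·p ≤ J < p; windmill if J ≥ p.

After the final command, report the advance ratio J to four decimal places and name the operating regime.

J = 0.3082, regime = climb

set_propeller: D = 1.039 m, P = 1.33 m (p = P/D = 1.280077); state ← (V=0, rpm=0)
throttle_to(4300): rpm ← 4300
set_airspeed(36.9): V ← 36.9 m/s
set_airspeed(33.51): V ← 33.51 m/s
adjust_airspeed(-10.56): V ← 33.51 -10.56 = 22.95 m/s
final state: V = 22.95 m/s, rpm = 4300 → n = rpm/60 = 71.666667 rev/s
J = V / (n·D) = 22.95 / (71.666667 × 1.039) = 0.308212
regime bands: climb J<0.6400 | cruise [0.6400, 1.2801) | windmill J≥1.2801
J = 0.3082 → climb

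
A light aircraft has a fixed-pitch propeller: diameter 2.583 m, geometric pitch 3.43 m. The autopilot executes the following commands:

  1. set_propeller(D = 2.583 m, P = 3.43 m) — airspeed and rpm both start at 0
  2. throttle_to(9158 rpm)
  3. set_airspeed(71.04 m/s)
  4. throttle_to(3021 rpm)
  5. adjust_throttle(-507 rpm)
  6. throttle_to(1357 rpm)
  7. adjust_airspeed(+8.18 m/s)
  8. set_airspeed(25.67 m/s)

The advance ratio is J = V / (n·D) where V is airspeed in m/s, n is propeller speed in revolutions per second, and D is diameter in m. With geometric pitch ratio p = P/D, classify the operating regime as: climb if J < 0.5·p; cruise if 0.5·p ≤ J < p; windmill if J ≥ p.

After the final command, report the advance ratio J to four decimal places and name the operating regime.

set_propeller: D = 2.583 m, P = 3.43 m (p = P/D = 1.327913); state ← (V=0, rpm=0)
throttle_to(9158): rpm ← 9158
set_airspeed(71.04): V ← 71.04 m/s
throttle_to(3021): rpm ← 3021
adjust_throttle(-507): rpm ← 3021 -507 = 2514
throttle_to(1357): rpm ← 1357
adjust_airspeed(+8.18): V ← 71.04 +8.18 = 79.22 m/s
set_airspeed(25.67): V ← 25.67 m/s
final state: V = 25.67 m/s, rpm = 1357 → n = rpm/60 = 22.616667 rev/s
J = V / (n·D) = 25.67 / (22.616667 × 2.583) = 0.439413
regime bands: climb J<0.6640 | cruise [0.6640, 1.3279) | windmill J≥1.3279
J = 0.4394 → climb

J = 0.4394, regime = climb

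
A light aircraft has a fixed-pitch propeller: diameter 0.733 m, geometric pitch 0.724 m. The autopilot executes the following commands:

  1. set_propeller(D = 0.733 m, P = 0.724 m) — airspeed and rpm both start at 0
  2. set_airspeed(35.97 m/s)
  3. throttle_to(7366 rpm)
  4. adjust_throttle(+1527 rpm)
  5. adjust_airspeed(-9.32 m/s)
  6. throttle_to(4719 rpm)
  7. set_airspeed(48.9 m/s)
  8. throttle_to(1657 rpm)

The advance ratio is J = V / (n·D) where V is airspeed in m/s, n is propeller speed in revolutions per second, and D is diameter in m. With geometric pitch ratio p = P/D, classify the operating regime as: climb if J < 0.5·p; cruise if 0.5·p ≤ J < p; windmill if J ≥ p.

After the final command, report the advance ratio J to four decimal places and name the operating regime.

set_propeller: D = 0.733 m, P = 0.724 m (p = P/D = 0.987722); state ← (V=0, rpm=0)
set_airspeed(35.97): V ← 35.97 m/s
throttle_to(7366): rpm ← 7366
adjust_throttle(+1527): rpm ← 7366 +1527 = 8893
adjust_airspeed(-9.32): V ← 35.97 -9.32 = 26.65 m/s
throttle_to(4719): rpm ← 4719
set_airspeed(48.9): V ← 48.9 m/s
throttle_to(1657): rpm ← 1657
final state: V = 48.9 m/s, rpm = 1657 → n = rpm/60 = 27.616667 rev/s
J = V / (n·D) = 48.9 / (27.616667 × 0.733) = 2.415648
regime bands: climb J<0.4939 | cruise [0.4939, 0.9877) | windmill J≥0.9877
J = 2.4156 → windmill

J = 2.4156, regime = windmill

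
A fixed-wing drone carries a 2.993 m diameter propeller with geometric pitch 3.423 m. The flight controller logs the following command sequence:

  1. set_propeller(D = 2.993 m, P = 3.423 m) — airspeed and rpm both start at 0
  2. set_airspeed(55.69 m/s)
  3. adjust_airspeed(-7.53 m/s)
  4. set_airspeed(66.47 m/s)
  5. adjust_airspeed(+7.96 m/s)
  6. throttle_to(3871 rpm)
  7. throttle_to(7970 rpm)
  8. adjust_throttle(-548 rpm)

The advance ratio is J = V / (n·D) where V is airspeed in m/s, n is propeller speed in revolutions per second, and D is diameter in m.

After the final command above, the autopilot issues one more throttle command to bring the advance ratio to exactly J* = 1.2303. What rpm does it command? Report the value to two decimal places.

rpm = 1212.78

set_propeller: D = 2.993 m, P = 3.423 m (p = P/D = 1.143669); state ← (V=0, rpm=0)
set_airspeed(55.69): V ← 55.69 m/s
adjust_airspeed(-7.53): V ← 55.69 -7.53 = 48.16 m/s
set_airspeed(66.47): V ← 66.47 m/s
adjust_airspeed(+7.96): V ← 66.47 +7.96 = 74.43 m/s
throttle_to(3871): rpm ← 3871
throttle_to(7970): rpm ← 7970
adjust_throttle(-548): rpm ← 7970 -548 = 7422
final state: V = 74.43 m/s, rpm = 7422 → n = rpm/60 = 123.700000 rev/s
target J* = 1.2303; solve J* = V/(n·D) for n: n = V/(J*·D) = 74.43/(1.2303 × 2.993) = 20.212977 rev/s
rpm = 60·n = 1212.778610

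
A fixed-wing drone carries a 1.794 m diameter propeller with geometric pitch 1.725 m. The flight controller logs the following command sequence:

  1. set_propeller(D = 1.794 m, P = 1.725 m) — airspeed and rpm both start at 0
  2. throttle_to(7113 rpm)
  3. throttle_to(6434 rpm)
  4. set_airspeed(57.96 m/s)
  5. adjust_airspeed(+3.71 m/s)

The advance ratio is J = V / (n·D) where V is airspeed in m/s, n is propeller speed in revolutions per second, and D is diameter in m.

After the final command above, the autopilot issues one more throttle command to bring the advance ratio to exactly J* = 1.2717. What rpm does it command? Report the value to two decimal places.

set_propeller: D = 1.794 m, P = 1.725 m (p = P/D = 0.961538); state ← (V=0, rpm=0)
throttle_to(7113): rpm ← 7113
throttle_to(6434): rpm ← 6434
set_airspeed(57.96): V ← 57.96 m/s
adjust_airspeed(+3.71): V ← 57.96 +3.71 = 61.67 m/s
final state: V = 61.67 m/s, rpm = 6434 → n = rpm/60 = 107.233333 rev/s
target J* = 1.2717; solve J* = V/(n·D) for n: n = V/(J*·D) = 61.67/(1.2717 × 1.794) = 27.031294 rev/s
rpm = 60·n = 1621.877649

rpm = 1621.88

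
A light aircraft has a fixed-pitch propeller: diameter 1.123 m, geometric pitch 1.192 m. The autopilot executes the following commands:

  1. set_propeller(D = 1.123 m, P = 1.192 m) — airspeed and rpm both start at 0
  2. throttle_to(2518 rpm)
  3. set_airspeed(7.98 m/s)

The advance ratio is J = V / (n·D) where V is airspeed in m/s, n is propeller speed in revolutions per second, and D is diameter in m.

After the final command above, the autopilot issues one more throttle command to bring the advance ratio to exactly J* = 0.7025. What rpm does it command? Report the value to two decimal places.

rpm = 606.92

set_propeller: D = 1.123 m, P = 1.192 m (p = P/D = 1.061443); state ← (V=0, rpm=0)
throttle_to(2518): rpm ← 2518
set_airspeed(7.98): V ← 7.98 m/s
final state: V = 7.98 m/s, rpm = 2518 → n = rpm/60 = 41.966667 rev/s
target J* = 0.7025; solve J* = V/(n·D) for n: n = V/(J*·D) = 7.98/(0.7025 × 1.123) = 10.115254 rev/s
rpm = 60·n = 606.915259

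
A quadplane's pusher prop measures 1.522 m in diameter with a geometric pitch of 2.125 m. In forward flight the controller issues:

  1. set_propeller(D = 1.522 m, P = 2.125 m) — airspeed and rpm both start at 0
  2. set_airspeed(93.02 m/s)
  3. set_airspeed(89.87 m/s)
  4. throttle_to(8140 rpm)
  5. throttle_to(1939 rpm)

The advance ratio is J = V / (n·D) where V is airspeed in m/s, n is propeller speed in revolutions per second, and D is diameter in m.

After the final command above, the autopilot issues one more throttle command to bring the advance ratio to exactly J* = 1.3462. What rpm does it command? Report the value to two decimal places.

set_propeller: D = 1.522 m, P = 2.125 m (p = P/D = 1.396189); state ← (V=0, rpm=0)
set_airspeed(93.02): V ← 93.02 m/s
set_airspeed(89.87): V ← 89.87 m/s
throttle_to(8140): rpm ← 8140
throttle_to(1939): rpm ← 1939
final state: V = 89.87 m/s, rpm = 1939 → n = rpm/60 = 32.316667 rev/s
target J* = 1.3462; solve J* = V/(n·D) for n: n = V/(J*·D) = 89.87/(1.3462 × 1.522) = 43.862209 rev/s
rpm = 60·n = 2631.732559

rpm = 2631.73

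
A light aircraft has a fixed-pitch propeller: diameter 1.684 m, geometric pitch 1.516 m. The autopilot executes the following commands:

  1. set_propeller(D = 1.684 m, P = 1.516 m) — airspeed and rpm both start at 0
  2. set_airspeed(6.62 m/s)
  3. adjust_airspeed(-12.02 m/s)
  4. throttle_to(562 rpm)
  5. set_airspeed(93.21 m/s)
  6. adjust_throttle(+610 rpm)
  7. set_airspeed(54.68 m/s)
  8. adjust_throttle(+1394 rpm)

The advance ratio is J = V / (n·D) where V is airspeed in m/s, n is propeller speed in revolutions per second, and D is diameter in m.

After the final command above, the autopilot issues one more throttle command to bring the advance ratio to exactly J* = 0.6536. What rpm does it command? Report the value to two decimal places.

set_propeller: D = 1.684 m, P = 1.516 m (p = P/D = 0.900238); state ← (V=0, rpm=0)
set_airspeed(6.62): V ← 6.62 m/s
adjust_airspeed(-12.02): V ← 6.62 -12.02 = -5.4 m/s
throttle_to(562): rpm ← 562
set_airspeed(93.21): V ← 93.21 m/s
adjust_throttle(+610): rpm ← 562 +610 = 1172
set_airspeed(54.68): V ← 54.68 m/s
adjust_throttle(+1394): rpm ← 1172 +1394 = 2566
final state: V = 54.68 m/s, rpm = 2566 → n = rpm/60 = 42.766667 rev/s
target J* = 0.6536; solve J* = V/(n·D) for n: n = V/(J*·D) = 54.68/(0.6536 × 1.684) = 49.679175 rev/s
rpm = 60·n = 2980.750501

rpm = 2980.75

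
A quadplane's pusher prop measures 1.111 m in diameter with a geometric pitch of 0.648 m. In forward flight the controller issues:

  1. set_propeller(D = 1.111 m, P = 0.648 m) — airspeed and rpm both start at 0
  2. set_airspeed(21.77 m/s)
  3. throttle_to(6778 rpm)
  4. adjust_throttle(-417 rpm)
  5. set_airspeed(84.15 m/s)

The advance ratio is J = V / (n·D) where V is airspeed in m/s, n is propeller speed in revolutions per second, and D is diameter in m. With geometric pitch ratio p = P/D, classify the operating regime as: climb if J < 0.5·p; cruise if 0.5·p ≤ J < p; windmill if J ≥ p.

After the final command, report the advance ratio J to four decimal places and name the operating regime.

set_propeller: D = 1.111 m, P = 0.648 m (p = P/D = 0.583258); state ← (V=0, rpm=0)
set_airspeed(21.77): V ← 21.77 m/s
throttle_to(6778): rpm ← 6778
adjust_throttle(-417): rpm ← 6778 -417 = 6361
set_airspeed(84.15): V ← 84.15 m/s
final state: V = 84.15 m/s, rpm = 6361 → n = rpm/60 = 106.016667 rev/s
J = V / (n·D) = 84.15 / (106.016667 × 1.111) = 0.714440
regime bands: climb J<0.2916 | cruise [0.2916, 0.5833) | windmill J≥0.5833
J = 0.7144 → windmill

J = 0.7144, regime = windmill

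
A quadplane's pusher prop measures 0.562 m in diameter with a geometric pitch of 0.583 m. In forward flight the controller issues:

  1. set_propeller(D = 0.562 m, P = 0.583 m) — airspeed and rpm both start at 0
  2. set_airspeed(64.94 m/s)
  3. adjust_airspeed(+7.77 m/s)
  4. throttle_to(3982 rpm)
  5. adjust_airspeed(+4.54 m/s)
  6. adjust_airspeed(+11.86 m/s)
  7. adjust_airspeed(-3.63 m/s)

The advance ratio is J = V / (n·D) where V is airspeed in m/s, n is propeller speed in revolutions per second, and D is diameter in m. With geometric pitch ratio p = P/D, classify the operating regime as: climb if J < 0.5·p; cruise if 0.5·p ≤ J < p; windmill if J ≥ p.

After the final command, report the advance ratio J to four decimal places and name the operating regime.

J = 2.2918, regime = windmill

set_propeller: D = 0.562 m, P = 0.583 m (p = P/D = 1.037367); state ← (V=0, rpm=0)
set_airspeed(64.94): V ← 64.94 m/s
adjust_airspeed(+7.77): V ← 64.94 +7.77 = 72.71 m/s
throttle_to(3982): rpm ← 3982
adjust_airspeed(+4.54): V ← 72.71 +4.54 = 77.25 m/s
adjust_airspeed(+11.86): V ← 77.25 +11.86 = 89.11 m/s
adjust_airspeed(-3.63): V ← 89.11 -3.63 = 85.48 m/s
final state: V = 85.48 m/s, rpm = 3982 → n = rpm/60 = 66.366667 rev/s
J = V / (n·D) = 85.48 / (66.366667 × 0.562) = 2.291808
regime bands: climb J<0.5187 | cruise [0.5187, 1.0374) | windmill J≥1.0374
J = 2.2918 → windmill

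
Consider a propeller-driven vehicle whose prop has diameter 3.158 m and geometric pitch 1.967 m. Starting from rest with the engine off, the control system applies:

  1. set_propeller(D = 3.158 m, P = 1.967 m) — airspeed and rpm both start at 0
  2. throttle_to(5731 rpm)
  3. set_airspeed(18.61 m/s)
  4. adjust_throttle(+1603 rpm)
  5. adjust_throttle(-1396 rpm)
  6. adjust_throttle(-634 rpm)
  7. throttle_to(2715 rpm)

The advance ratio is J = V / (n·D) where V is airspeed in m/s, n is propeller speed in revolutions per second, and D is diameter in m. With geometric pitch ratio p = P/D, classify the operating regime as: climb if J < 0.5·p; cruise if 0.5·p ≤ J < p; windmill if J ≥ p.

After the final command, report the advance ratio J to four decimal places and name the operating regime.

set_propeller: D = 3.158 m, P = 1.967 m (p = P/D = 0.622863); state ← (V=0, rpm=0)
throttle_to(5731): rpm ← 5731
set_airspeed(18.61): V ← 18.61 m/s
adjust_throttle(+1603): rpm ← 5731 +1603 = 7334
adjust_throttle(-1396): rpm ← 7334 -1396 = 5938
adjust_throttle(-634): rpm ← 5938 -634 = 5304
throttle_to(2715): rpm ← 2715
final state: V = 18.61 m/s, rpm = 2715 → n = rpm/60 = 45.250000 rev/s
J = V / (n·D) = 18.61 / (45.250000 × 3.158) = 0.130231
regime bands: climb J<0.3114 | cruise [0.3114, 0.6229) | windmill J≥0.6229
J = 0.1302 → climb

J = 0.1302, regime = climb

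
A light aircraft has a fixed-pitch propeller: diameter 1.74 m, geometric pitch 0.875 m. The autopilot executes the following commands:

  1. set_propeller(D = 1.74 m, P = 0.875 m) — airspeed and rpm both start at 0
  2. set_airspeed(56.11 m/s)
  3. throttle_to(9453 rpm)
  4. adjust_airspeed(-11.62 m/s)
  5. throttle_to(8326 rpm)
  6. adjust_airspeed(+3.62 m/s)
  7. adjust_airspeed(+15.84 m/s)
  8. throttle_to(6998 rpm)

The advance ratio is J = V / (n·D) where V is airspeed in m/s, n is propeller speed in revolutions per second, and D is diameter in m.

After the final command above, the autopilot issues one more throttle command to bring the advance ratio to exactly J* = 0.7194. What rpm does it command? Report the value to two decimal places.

rpm = 3065.29

set_propeller: D = 1.74 m, P = 0.875 m (p = P/D = 0.502874); state ← (V=0, rpm=0)
set_airspeed(56.11): V ← 56.11 m/s
throttle_to(9453): rpm ← 9453
adjust_airspeed(-11.62): V ← 56.11 -11.62 = 44.49 m/s
throttle_to(8326): rpm ← 8326
adjust_airspeed(+3.62): V ← 44.49 +3.62 = 48.11 m/s
adjust_airspeed(+15.84): V ← 48.11 +15.84 = 63.95 m/s
throttle_to(6998): rpm ← 6998
final state: V = 63.95 m/s, rpm = 6998 → n = rpm/60 = 116.633333 rev/s
target J* = 0.7194; solve J* = V/(n·D) for n: n = V/(J*·D) = 63.95/(0.7194 × 1.74) = 51.088231 rev/s
rpm = 60·n = 3065.293875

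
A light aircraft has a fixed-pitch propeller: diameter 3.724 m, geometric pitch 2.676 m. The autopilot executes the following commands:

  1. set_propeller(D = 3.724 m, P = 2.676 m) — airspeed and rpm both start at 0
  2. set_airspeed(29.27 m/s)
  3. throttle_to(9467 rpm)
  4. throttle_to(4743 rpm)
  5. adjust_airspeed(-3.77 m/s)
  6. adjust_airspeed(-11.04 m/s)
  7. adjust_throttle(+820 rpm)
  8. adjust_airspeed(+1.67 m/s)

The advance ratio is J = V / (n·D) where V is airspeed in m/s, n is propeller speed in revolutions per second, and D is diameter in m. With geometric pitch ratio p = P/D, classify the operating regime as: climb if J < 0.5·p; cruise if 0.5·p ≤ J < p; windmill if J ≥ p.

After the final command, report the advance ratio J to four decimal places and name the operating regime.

J = 0.0467, regime = climb

set_propeller: D = 3.724 m, P = 2.676 m (p = P/D = 0.718582); state ← (V=0, rpm=0)
set_airspeed(29.27): V ← 29.27 m/s
throttle_to(9467): rpm ← 9467
throttle_to(4743): rpm ← 4743
adjust_airspeed(-3.77): V ← 29.27 -3.77 = 25.5 m/s
adjust_airspeed(-11.04): V ← 25.5 -11.04 = 14.46 m/s
adjust_throttle(+820): rpm ← 4743 +820 = 5563
adjust_airspeed(+1.67): V ← 14.46 +1.67 = 16.13 m/s
final state: V = 16.13 m/s, rpm = 5563 → n = rpm/60 = 92.716667 rev/s
J = V / (n·D) = 16.13 / (92.716667 × 3.724) = 0.046716
regime bands: climb J<0.3593 | cruise [0.3593, 0.7186) | windmill J≥0.7186
J = 0.0467 → climb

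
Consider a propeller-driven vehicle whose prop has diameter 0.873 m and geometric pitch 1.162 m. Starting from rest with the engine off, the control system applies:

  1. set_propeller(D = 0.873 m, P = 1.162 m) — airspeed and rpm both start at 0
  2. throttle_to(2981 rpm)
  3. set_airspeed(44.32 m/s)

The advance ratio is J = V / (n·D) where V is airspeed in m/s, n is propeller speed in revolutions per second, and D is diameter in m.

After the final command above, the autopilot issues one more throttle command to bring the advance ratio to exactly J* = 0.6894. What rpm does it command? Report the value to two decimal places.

rpm = 4418.40

set_propeller: D = 0.873 m, P = 1.162 m (p = P/D = 1.331042); state ← (V=0, rpm=0)
throttle_to(2981): rpm ← 2981
set_airspeed(44.32): V ← 44.32 m/s
final state: V = 44.32 m/s, rpm = 2981 → n = rpm/60 = 49.683333 rev/s
target J* = 0.6894; solve J* = V/(n·D) for n: n = V/(J*·D) = 44.32/(0.6894 × 0.873) = 73.640076 rev/s
rpm = 60·n = 4418.404569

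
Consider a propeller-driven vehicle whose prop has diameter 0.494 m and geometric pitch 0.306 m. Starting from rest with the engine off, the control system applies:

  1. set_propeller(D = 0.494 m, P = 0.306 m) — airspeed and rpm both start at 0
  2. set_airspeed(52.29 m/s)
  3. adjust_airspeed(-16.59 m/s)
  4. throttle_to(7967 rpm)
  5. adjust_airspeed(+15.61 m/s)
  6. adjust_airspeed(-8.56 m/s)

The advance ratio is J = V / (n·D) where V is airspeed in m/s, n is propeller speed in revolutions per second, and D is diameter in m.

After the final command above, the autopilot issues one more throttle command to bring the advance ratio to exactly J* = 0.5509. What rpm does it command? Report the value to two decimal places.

set_propeller: D = 0.494 m, P = 0.306 m (p = P/D = 0.619433); state ← (V=0, rpm=0)
set_airspeed(52.29): V ← 52.29 m/s
adjust_airspeed(-16.59): V ← 52.29 -16.59 = 35.7 m/s
throttle_to(7967): rpm ← 7967
adjust_airspeed(+15.61): V ← 35.7 +15.61 = 51.31 m/s
adjust_airspeed(-8.56): V ← 51.31 -8.56 = 42.75 m/s
final state: V = 42.75 m/s, rpm = 7967 → n = rpm/60 = 132.783333 rev/s
target J* = 0.5509; solve J* = V/(n·D) for n: n = V/(J*·D) = 42.75/(0.5509 × 0.494) = 157.085608 rev/s
rpm = 60·n = 9425.136490

rpm = 9425.14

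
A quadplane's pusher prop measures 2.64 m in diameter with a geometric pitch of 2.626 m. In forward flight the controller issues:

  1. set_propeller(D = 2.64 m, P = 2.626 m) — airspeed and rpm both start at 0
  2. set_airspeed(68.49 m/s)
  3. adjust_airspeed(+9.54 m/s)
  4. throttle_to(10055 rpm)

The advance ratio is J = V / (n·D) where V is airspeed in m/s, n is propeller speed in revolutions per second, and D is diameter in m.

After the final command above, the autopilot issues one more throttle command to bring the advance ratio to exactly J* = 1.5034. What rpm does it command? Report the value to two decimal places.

set_propeller: D = 2.64 m, P = 2.626 m (p = P/D = 0.994697); state ← (V=0, rpm=0)
set_airspeed(68.49): V ← 68.49 m/s
adjust_airspeed(+9.54): V ← 68.49 +9.54 = 78.03 m/s
throttle_to(10055): rpm ← 10055
final state: V = 78.03 m/s, rpm = 10055 → n = rpm/60 = 167.583333 rev/s
target J* = 1.5034; solve J* = V/(n·D) for n: n = V/(J*·D) = 78.03/(1.5034 × 2.64) = 19.659983 rev/s
rpm = 60·n = 1179.598970

rpm = 1179.60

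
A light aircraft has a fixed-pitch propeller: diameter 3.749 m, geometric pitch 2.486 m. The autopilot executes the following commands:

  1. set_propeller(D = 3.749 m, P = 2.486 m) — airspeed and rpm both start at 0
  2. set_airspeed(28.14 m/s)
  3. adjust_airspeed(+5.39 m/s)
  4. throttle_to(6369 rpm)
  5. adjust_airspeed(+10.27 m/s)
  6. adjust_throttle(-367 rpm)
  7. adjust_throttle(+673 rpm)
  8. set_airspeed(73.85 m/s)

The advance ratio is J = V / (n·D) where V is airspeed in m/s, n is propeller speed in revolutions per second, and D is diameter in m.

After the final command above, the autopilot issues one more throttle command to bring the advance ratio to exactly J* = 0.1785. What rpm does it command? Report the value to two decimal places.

rpm = 6621.37

set_propeller: D = 3.749 m, P = 2.486 m (p = P/D = 0.663110); state ← (V=0, rpm=0)
set_airspeed(28.14): V ← 28.14 m/s
adjust_airspeed(+5.39): V ← 28.14 +5.39 = 33.53 m/s
throttle_to(6369): rpm ← 6369
adjust_airspeed(+10.27): V ← 33.53 +10.27 = 43.8 m/s
adjust_throttle(-367): rpm ← 6369 -367 = 6002
adjust_throttle(+673): rpm ← 6002 +673 = 6675
set_airspeed(73.85): V ← 73.85 m/s
final state: V = 73.85 m/s, rpm = 6675 → n = rpm/60 = 111.250000 rev/s
target J* = 0.1785; solve J* = V/(n·D) for n: n = V/(J*·D) = 73.85/(0.1785 × 3.749) = 110.356226 rev/s
rpm = 60·n = 6621.373543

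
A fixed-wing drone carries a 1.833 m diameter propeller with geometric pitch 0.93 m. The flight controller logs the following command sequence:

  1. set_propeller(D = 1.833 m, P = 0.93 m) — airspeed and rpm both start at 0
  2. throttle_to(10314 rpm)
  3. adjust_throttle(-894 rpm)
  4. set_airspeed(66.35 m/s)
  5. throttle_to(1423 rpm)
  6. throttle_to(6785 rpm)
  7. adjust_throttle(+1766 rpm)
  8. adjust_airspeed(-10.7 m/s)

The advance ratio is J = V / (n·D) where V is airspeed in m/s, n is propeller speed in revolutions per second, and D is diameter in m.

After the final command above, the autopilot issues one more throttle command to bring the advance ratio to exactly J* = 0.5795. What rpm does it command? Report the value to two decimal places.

set_propeller: D = 1.833 m, P = 0.93 m (p = P/D = 0.507365); state ← (V=0, rpm=0)
throttle_to(10314): rpm ← 10314
adjust_throttle(-894): rpm ← 10314 -894 = 9420
set_airspeed(66.35): V ← 66.35 m/s
throttle_to(1423): rpm ← 1423
throttle_to(6785): rpm ← 6785
adjust_throttle(+1766): rpm ← 6785 +1766 = 8551
adjust_airspeed(-10.7): V ← 66.35 -10.7 = 55.65 m/s
final state: V = 55.65 m/s, rpm = 8551 → n = rpm/60 = 142.516667 rev/s
target J* = 0.5795; solve J* = V/(n·D) for n: n = V/(J*·D) = 55.65/(0.5795 × 1.833) = 52.390104 rev/s
rpm = 60·n = 3143.406261

rpm = 3143.41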